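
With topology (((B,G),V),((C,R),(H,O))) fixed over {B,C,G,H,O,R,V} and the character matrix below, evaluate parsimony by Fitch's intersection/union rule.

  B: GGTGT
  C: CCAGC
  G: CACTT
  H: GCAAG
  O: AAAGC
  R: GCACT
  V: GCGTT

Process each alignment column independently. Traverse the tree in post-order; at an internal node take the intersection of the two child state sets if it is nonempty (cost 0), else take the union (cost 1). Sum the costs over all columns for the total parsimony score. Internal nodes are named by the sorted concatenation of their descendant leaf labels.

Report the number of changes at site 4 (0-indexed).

[col 0] BG: children B:{G}, G:{C} ∪→ {C,G}; cost 1
[col 0] BGV: children BG:{C,G}, V:{G} ∩→ {G}; cost 0
[col 0] CR: children C:{C}, R:{G} ∪→ {C,G}; cost 1
[col 0] HO: children H:{G}, O:{A} ∪→ {A,G}; cost 1
[col 0] CHOR: children CR:{C,G}, HO:{A,G} ∩→ {G}; cost 0
[col 0] BCGHORV: children BGV:{G}, CHOR:{G} ∩→ {G}; cost 0
[col 1] BG: children B:{G}, G:{A} ∪→ {A,G}; cost 1
[col 1] BGV: children BG:{A,G}, V:{C} ∪→ {A,C,G}; cost 1
[col 1] CR: children C:{C}, R:{C} ∩→ {C}; cost 0
[col 1] HO: children H:{C}, O:{A} ∪→ {A,C}; cost 1
[col 1] CHOR: children CR:{C}, HO:{A,C} ∩→ {C}; cost 0
[col 1] BCGHORV: children BGV:{A,C,G}, CHOR:{C} ∩→ {C}; cost 0
[col 2] BG: children B:{T}, G:{C} ∪→ {C,T}; cost 1
[col 2] BGV: children BG:{C,T}, V:{G} ∪→ {C,G,T}; cost 1
[col 2] CR: children C:{A}, R:{A} ∩→ {A}; cost 0
[col 2] HO: children H:{A}, O:{A} ∩→ {A}; cost 0
[col 2] CHOR: children CR:{A}, HO:{A} ∩→ {A}; cost 0
[col 2] BCGHORV: children BGV:{C,G,T}, CHOR:{A} ∪→ {A,C,G,T}; cost 1
[col 3] BG: children B:{G}, G:{T} ∪→ {G,T}; cost 1
[col 3] BGV: children BG:{G,T}, V:{T} ∩→ {T}; cost 0
[col 3] CR: children C:{G}, R:{C} ∪→ {C,G}; cost 1
[col 3] HO: children H:{A}, O:{G} ∪→ {A,G}; cost 1
[col 3] CHOR: children CR:{C,G}, HO:{A,G} ∩→ {G}; cost 0
[col 3] BCGHORV: children BGV:{T}, CHOR:{G} ∪→ {G,T}; cost 1
[col 4] BG: children B:{T}, G:{T} ∩→ {T}; cost 0
[col 4] BGV: children BG:{T}, V:{T} ∩→ {T}; cost 0
[col 4] CR: children C:{C}, R:{T} ∪→ {C,T}; cost 1
[col 4] HO: children H:{G}, O:{C} ∪→ {C,G}; cost 1
[col 4] CHOR: children CR:{C,T}, HO:{C,G} ∩→ {C}; cost 0
[col 4] BCGHORV: children BGV:{T}, CHOR:{C} ∪→ {C,T}; cost 1
per-site changes: [3, 3, 3, 4, 3]; total = 16

3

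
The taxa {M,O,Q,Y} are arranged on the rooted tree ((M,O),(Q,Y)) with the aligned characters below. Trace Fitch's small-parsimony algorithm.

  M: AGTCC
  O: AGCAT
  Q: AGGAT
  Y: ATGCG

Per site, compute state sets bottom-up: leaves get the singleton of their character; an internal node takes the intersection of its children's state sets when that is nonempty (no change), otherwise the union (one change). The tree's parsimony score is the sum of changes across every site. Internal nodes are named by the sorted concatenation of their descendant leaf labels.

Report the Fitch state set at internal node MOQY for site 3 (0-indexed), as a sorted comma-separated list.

A,C

MO@0: {A} ∩ {A} = {A} (intersection, +0)
QY@0: {A} ∩ {A} = {A} (intersection, +0)
MOQY@0: {A} ∩ {A} = {A} (intersection, +0)
MO@1: {G} ∩ {G} = {G} (intersection, +0)
QY@1: {G} ∪ {T} = {G,T} (union, +1)
MOQY@1: {G} ∩ {G,T} = {G} (intersection, +0)
MO@2: {T} ∪ {C} = {C,T} (union, +1)
QY@2: {G} ∩ {G} = {G} (intersection, +0)
MOQY@2: {C,T} ∪ {G} = {C,G,T} (union, +1)
MO@3: {C} ∪ {A} = {A,C} (union, +1)
QY@3: {A} ∪ {C} = {A,C} (union, +1)
MOQY@3: {A,C} ∩ {A,C} = {A,C} (intersection, +0)
MO@4: {C} ∪ {T} = {C,T} (union, +1)
QY@4: {T} ∪ {G} = {G,T} (union, +1)
MOQY@4: {C,T} ∩ {G,T} = {T} (intersection, +0)
per-site changes: [0, 1, 2, 2, 2]; total = 7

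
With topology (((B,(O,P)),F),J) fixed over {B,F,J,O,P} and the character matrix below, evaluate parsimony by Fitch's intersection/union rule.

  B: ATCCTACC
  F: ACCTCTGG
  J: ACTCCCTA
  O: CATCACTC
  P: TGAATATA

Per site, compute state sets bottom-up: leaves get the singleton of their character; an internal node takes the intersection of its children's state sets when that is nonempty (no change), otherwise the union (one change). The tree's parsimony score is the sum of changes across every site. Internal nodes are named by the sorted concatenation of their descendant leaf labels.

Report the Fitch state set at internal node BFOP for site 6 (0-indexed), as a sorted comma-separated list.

[col 0] OP: children O:{C}, P:{T} ∪→ {C,T}; cost 1
[col 0] BOP: children B:{A}, OP:{C,T} ∪→ {A,C,T}; cost 1
[col 0] BFOP: children BOP:{A,C,T}, F:{A} ∩→ {A}; cost 0
[col 0] BFJOP: children BFOP:{A}, J:{A} ∩→ {A}; cost 0
[col 1] OP: children O:{A}, P:{G} ∪→ {A,G}; cost 1
[col 1] BOP: children B:{T}, OP:{A,G} ∪→ {A,G,T}; cost 1
[col 1] BFOP: children BOP:{A,G,T}, F:{C} ∪→ {A,C,G,T}; cost 1
[col 1] BFJOP: children BFOP:{A,C,G,T}, J:{C} ∩→ {C}; cost 0
[col 2] OP: children O:{T}, P:{A} ∪→ {A,T}; cost 1
[col 2] BOP: children B:{C}, OP:{A,T} ∪→ {A,C,T}; cost 1
[col 2] BFOP: children BOP:{A,C,T}, F:{C} ∩→ {C}; cost 0
[col 2] BFJOP: children BFOP:{C}, J:{T} ∪→ {C,T}; cost 1
[col 3] OP: children O:{C}, P:{A} ∪→ {A,C}; cost 1
[col 3] BOP: children B:{C}, OP:{A,C} ∩→ {C}; cost 0
[col 3] BFOP: children BOP:{C}, F:{T} ∪→ {C,T}; cost 1
[col 3] BFJOP: children BFOP:{C,T}, J:{C} ∩→ {C}; cost 0
[col 4] OP: children O:{A}, P:{T} ∪→ {A,T}; cost 1
[col 4] BOP: children B:{T}, OP:{A,T} ∩→ {T}; cost 0
[col 4] BFOP: children BOP:{T}, F:{C} ∪→ {C,T}; cost 1
[col 4] BFJOP: children BFOP:{C,T}, J:{C} ∩→ {C}; cost 0
[col 5] OP: children O:{C}, P:{A} ∪→ {A,C}; cost 1
[col 5] BOP: children B:{A}, OP:{A,C} ∩→ {A}; cost 0
[col 5] BFOP: children BOP:{A}, F:{T} ∪→ {A,T}; cost 1
[col 5] BFJOP: children BFOP:{A,T}, J:{C} ∪→ {A,C,T}; cost 1
[col 6] OP: children O:{T}, P:{T} ∩→ {T}; cost 0
[col 6] BOP: children B:{C}, OP:{T} ∪→ {C,T}; cost 1
[col 6] BFOP: children BOP:{C,T}, F:{G} ∪→ {C,G,T}; cost 1
[col 6] BFJOP: children BFOP:{C,G,T}, J:{T} ∩→ {T}; cost 0
[col 7] OP: children O:{C}, P:{A} ∪→ {A,C}; cost 1
[col 7] BOP: children B:{C}, OP:{A,C} ∩→ {C}; cost 0
[col 7] BFOP: children BOP:{C}, F:{G} ∪→ {C,G}; cost 1
[col 7] BFJOP: children BFOP:{C,G}, J:{A} ∪→ {A,C,G}; cost 1
per-site changes: [2, 3, 3, 2, 2, 3, 2, 3]; total = 20

C,G,T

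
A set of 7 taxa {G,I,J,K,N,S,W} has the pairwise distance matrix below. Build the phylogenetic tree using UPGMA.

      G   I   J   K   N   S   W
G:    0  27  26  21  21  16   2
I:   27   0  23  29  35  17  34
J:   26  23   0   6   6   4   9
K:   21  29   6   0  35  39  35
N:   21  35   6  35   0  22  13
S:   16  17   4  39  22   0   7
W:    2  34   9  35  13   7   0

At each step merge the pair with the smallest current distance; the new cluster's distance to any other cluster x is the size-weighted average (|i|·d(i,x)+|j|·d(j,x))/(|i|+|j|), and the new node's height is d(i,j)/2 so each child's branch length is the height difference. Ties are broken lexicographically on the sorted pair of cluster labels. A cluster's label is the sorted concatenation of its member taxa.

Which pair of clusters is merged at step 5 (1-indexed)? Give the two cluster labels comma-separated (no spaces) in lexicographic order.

step 1: merge (G,W) at d=2; branch lengths G→1, W→1; new cluster GW
  updated: d(GW,I)=61/2, d(GW,J)=35/2, d(GW,K)=28, d(GW,N)=17, d(GW,S)=23/2
step 2: merge (J,S) at d=4; branch lengths J→2, S→2; new cluster JS
  updated: d(GW,JS)=29/2, d(I,JS)=20, d(JS,K)=45/2, d(JS,N)=14
step 3: merge (JS,N) at d=14; branch lengths JS→5, N→7; new cluster JNS
  updated: d(GW,JNS)=46/3, d(I,JNS)=25, d(JNS,K)=80/3
step 4: merge (GW,JNS) at d=46/3; branch lengths GW→20/3, JNS→2/3; new cluster GJNSW
  updated: d(GJNSW,I)=136/5, d(GJNSW,K)=136/5
step 5: merge (GJNSW,I) at d=136/5; branch lengths GJNSW→89/15, I→68/5; new cluster GIJNSW
  updated: d(GIJNSW,K)=55/2
step 6: merge (GIJNSW,K) at d=55/2; branch lengths GIJNSW→3/20, K→55/4; new cluster GIJKNSW
final tree: ((((G:1,W:1):20/3,((J:2,S:2):5,N:7):2/3):89/15,I:68/5):3/20,K:55/4)
total length: 1763/30

GJNSW,I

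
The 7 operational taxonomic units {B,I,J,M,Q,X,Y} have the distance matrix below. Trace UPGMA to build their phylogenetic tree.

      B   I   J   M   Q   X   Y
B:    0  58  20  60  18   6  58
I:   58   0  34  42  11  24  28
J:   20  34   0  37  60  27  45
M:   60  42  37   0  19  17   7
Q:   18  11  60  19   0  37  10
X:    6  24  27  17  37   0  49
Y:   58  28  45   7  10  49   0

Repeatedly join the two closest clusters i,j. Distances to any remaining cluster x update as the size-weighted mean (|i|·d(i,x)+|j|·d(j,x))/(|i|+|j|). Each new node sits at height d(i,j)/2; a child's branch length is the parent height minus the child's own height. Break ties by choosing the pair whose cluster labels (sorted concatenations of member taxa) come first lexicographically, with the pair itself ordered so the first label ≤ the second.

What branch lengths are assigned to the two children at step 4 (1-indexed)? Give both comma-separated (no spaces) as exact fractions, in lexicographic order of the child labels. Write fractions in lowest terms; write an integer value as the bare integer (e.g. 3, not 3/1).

step 1: merge (B,X) at d=6; branch lengths B→3, X→3; new cluster BX
  updated: d(BX,I)=41, d(BX,J)=47/2, d(BX,M)=77/2, d(BX,Q)=55/2, d(BX,Y)=107/2
step 2: merge (M,Y) at d=7; branch lengths M→7/2, Y→7/2; new cluster MY
  updated: d(BX,MY)=46, d(I,MY)=35, d(J,MY)=41, d(MY,Q)=29/2
step 3: merge (I,Q) at d=11; branch lengths I→11/2, Q→11/2; new cluster IQ
  updated: d(BX,IQ)=137/4, d(IQ,J)=47, d(IQ,MY)=99/4
step 4: merge (BX,J) at d=47/2; branch lengths BX→35/4, J→47/4; new cluster BJX
  updated: d(BJX,IQ)=77/2, d(BJX,MY)=133/3
step 5: merge (IQ,MY) at d=99/4; branch lengths IQ→55/8, MY→71/8; new cluster IMQY
  updated: d(BJX,IMQY)=497/12
step 6: merge (BJX,IMQY) at d=497/12; branch lengths BJX→215/24, IMQY→25/3; new cluster BIJMQXY
final tree: (((B:3,X:3):35/4,J:47/4):215/24,((I:11/2,Q:11/2):55/8,(M:7/2,Y:7/2):71/8):25/3)
total length: 1861/24

35/4,47/4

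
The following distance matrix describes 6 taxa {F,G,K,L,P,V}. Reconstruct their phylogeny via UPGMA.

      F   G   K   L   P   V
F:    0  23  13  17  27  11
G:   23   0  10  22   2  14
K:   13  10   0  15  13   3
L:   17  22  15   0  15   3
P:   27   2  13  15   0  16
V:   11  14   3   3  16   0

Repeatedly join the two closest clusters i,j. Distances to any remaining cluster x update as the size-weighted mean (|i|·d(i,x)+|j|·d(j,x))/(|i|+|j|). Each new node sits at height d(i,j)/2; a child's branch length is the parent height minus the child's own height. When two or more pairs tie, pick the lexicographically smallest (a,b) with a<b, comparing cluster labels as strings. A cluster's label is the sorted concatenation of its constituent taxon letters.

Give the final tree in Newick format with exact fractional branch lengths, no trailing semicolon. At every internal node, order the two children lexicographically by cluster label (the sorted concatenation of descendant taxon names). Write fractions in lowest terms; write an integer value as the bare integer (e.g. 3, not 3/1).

((F:41/6,((K:3/2,V:3/2):3,L:9/2):7/3):23/12,(G:1,P:1):31/4)

1. join G+P (d=2) ⇒ GP; edges |G|=1, |P|=1
  updated: d(F,GP)=25, d(GP,K)=23/2, d(GP,L)=37/2, d(GP,V)=15
2. join K+V (d=3) ⇒ KV; edges |K|=3/2, |V|=3/2
  updated: d(F,KV)=12, d(GP,KV)=53/4, d(KV,L)=9
3. join KV+L (d=9) ⇒ KLV; edges |KV|=3, |L|=9/2
  updated: d(F,KLV)=41/3, d(GP,KLV)=15
4. join F+KLV (d=41/3) ⇒ FKLV; edges |F|=41/6, |KLV|=7/3
  updated: d(FKLV,GP)=35/2
5. join FKLV+GP (d=35/2) ⇒ FGKLPV; edges |FKLV|=23/12, |GP|=31/4
final tree: ((F:41/6,((K:3/2,V:3/2):3,L:9/2):7/3):23/12,(G:1,P:1):31/4)
total length: 94/3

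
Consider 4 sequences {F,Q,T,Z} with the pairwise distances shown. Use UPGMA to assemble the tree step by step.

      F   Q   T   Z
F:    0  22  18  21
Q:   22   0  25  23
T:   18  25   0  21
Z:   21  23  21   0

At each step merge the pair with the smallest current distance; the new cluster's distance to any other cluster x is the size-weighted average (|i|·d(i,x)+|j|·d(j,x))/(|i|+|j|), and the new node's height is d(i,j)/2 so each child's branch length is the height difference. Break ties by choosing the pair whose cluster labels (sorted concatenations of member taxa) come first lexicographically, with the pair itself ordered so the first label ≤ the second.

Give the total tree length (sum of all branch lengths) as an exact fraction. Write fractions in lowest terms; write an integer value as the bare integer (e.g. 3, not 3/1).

1. join F+T (d=18) ⇒ FT; edges |F|=9, |T|=9
  updated: d(FT,Q)=47/2, d(FT,Z)=21
2. join FT+Z (d=21) ⇒ FTZ; edges |FT|=3/2, |Z|=21/2
  updated: d(FTZ,Q)=70/3
3. join FTZ+Q (d=70/3) ⇒ FQTZ; edges |FTZ|=7/6, |Q|=35/3
final tree: (((F:9,T:9):3/2,Z:21/2):7/6,Q:35/3)
total length: 257/6

257/6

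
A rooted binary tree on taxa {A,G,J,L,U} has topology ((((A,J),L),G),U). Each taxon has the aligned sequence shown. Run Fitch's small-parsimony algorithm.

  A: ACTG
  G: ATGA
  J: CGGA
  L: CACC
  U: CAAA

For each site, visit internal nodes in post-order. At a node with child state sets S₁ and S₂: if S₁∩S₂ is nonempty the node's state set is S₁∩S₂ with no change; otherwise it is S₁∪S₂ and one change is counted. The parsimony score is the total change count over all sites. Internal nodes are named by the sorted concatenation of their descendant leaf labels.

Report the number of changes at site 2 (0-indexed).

[col 0] AJ: children A:{A}, J:{C} ∪→ {A,C}; cost 1
[col 0] AJL: children AJ:{A,C}, L:{C} ∩→ {C}; cost 0
[col 0] AGJL: children AJL:{C}, G:{A} ∪→ {A,C}; cost 1
[col 0] AGJLU: children AGJL:{A,C}, U:{C} ∩→ {C}; cost 0
[col 1] AJ: children A:{C}, J:{G} ∪→ {C,G}; cost 1
[col 1] AJL: children AJ:{C,G}, L:{A} ∪→ {A,C,G}; cost 1
[col 1] AGJL: children AJL:{A,C,G}, G:{T} ∪→ {A,C,G,T}; cost 1
[col 1] AGJLU: children AGJL:{A,C,G,T}, U:{A} ∩→ {A}; cost 0
[col 2] AJ: children A:{T}, J:{G} ∪→ {G,T}; cost 1
[col 2] AJL: children AJ:{G,T}, L:{C} ∪→ {C,G,T}; cost 1
[col 2] AGJL: children AJL:{C,G,T}, G:{G} ∩→ {G}; cost 0
[col 2] AGJLU: children AGJL:{G}, U:{A} ∪→ {A,G}; cost 1
[col 3] AJ: children A:{G}, J:{A} ∪→ {A,G}; cost 1
[col 3] AJL: children AJ:{A,G}, L:{C} ∪→ {A,C,G}; cost 1
[col 3] AGJL: children AJL:{A,C,G}, G:{A} ∩→ {A}; cost 0
[col 3] AGJLU: children AGJL:{A}, U:{A} ∩→ {A}; cost 0
per-site changes: [2, 3, 3, 2]; total = 10

3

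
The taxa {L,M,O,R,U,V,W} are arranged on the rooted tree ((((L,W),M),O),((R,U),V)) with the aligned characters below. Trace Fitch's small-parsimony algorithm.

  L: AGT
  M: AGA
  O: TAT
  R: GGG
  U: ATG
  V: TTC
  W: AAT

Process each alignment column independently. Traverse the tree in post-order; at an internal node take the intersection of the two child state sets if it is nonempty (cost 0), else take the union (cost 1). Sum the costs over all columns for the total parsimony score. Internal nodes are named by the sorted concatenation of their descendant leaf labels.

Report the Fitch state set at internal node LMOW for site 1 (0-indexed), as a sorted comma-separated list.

A,G

site 0, node LW: L={A} ∩ W={A} → {A} (+0)
site 0, node LMW: LW={A} ∩ M={A} → {A} (+0)
site 0, node LMOW: LMW={A} ∪ O={T} → {A,T} (+1)
site 0, node RU: R={G} ∪ U={A} → {A,G} (+1)
site 0, node RUV: RU={A,G} ∪ V={T} → {A,G,T} (+1)
site 0, node LMORUVW: LMOW={A,T} ∩ RUV={A,G,T} → {A,T} (+0)
site 1, node LW: L={G} ∪ W={A} → {A,G} (+1)
site 1, node LMW: LW={A,G} ∩ M={G} → {G} (+0)
site 1, node LMOW: LMW={G} ∪ O={A} → {A,G} (+1)
site 1, node RU: R={G} ∪ U={T} → {G,T} (+1)
site 1, node RUV: RU={G,T} ∩ V={T} → {T} (+0)
site 1, node LMORUVW: LMOW={A,G} ∪ RUV={T} → {A,G,T} (+1)
site 2, node LW: L={T} ∩ W={T} → {T} (+0)
site 2, node LMW: LW={T} ∪ M={A} → {A,T} (+1)
site 2, node LMOW: LMW={A,T} ∩ O={T} → {T} (+0)
site 2, node RU: R={G} ∩ U={G} → {G} (+0)
site 2, node RUV: RU={G} ∪ V={C} → {C,G} (+1)
site 2, node LMORUVW: LMOW={T} ∪ RUV={C,G} → {C,G,T} (+1)
per-site changes: [3, 4, 3]; total = 10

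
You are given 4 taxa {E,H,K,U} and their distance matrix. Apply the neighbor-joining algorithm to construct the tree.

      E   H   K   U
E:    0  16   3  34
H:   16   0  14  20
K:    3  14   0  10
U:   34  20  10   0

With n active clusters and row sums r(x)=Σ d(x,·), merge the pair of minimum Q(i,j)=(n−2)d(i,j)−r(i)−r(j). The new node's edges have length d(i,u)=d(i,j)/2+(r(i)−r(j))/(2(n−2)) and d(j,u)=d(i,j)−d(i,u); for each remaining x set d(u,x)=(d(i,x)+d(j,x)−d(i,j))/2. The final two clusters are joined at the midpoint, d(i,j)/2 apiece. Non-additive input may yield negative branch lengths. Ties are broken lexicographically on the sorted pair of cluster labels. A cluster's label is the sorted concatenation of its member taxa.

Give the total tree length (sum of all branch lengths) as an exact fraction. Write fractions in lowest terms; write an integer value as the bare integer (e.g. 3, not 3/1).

step 1: merge (E,K) at d=3, Q=-74; branch lengths E→8, K→-5; new cluster EK
  updated: d(EK,H)=27/2, d(EK,U)=41/2
step 2: merge (EK,H) at d=27/2, Q=-54; branch lengths EK→7, H→13/2; new cluster EHK
  updated: d(EHK,U)=27/2
step 3: merge (EHK,U) at d=27/2; branch lengths EHK→27/4, U→27/4; new cluster EHKU
final tree: (((E:8,K:-5):7,H:13/2):27/4,U:27/4)
total length: 30

30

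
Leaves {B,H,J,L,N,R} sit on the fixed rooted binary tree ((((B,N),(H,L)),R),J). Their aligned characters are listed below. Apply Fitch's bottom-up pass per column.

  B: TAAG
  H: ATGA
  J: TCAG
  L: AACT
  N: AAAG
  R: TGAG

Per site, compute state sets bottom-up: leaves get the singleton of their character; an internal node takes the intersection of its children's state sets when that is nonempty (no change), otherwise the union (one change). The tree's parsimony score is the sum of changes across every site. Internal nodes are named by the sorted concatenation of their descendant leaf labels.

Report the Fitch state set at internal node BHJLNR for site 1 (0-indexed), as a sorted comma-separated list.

site 0, node BN: B={T} ∪ N={A} → {A,T} (+1)
site 0, node HL: H={A} ∩ L={A} → {A} (+0)
site 0, node BHLN: BN={A,T} ∩ HL={A} → {A} (+0)
site 0, node BHLNR: BHLN={A} ∪ R={T} → {A,T} (+1)
site 0, node BHJLNR: BHLNR={A,T} ∩ J={T} → {T} (+0)
site 1, node BN: B={A} ∩ N={A} → {A} (+0)
site 1, node HL: H={T} ∪ L={A} → {A,T} (+1)
site 1, node BHLN: BN={A} ∩ HL={A,T} → {A} (+0)
site 1, node BHLNR: BHLN={A} ∪ R={G} → {A,G} (+1)
site 1, node BHJLNR: BHLNR={A,G} ∪ J={C} → {A,C,G} (+1)
site 2, node BN: B={A} ∩ N={A} → {A} (+0)
site 2, node HL: H={G} ∪ L={C} → {C,G} (+1)
site 2, node BHLN: BN={A} ∪ HL={C,G} → {A,C,G} (+1)
site 2, node BHLNR: BHLN={A,C,G} ∩ R={A} → {A} (+0)
site 2, node BHJLNR: BHLNR={A} ∩ J={A} → {A} (+0)
site 3, node BN: B={G} ∩ N={G} → {G} (+0)
site 3, node HL: H={A} ∪ L={T} → {A,T} (+1)
site 3, node BHLN: BN={G} ∪ HL={A,T} → {A,G,T} (+1)
site 3, node BHLNR: BHLN={A,G,T} ∩ R={G} → {G} (+0)
site 3, node BHJLNR: BHLNR={G} ∩ J={G} → {G} (+0)
per-site changes: [2, 3, 2, 2]; total = 9

A,C,G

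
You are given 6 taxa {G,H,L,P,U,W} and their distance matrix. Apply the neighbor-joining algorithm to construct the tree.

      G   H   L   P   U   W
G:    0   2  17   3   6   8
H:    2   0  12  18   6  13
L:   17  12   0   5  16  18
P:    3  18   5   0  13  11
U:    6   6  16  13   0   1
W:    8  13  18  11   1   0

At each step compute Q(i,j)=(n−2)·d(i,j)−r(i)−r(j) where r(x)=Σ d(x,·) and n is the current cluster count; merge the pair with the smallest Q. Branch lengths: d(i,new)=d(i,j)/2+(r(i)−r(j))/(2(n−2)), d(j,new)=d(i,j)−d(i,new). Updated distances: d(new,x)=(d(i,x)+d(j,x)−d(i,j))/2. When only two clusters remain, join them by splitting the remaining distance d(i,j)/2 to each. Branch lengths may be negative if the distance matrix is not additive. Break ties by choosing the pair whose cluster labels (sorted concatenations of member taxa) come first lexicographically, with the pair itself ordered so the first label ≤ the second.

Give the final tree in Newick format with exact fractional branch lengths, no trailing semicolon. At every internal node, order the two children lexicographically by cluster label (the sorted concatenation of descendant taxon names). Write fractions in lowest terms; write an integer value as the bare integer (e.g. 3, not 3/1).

1. join L+P (d=5, Q=-98) ⇒ LP; edges |L|=19/4, |P|=1/4
  updated: d(G,LP)=15/2, d(H,LP)=25/2, d(LP,U)=12, d(LP,W)=12
2. join U+W (d=1, Q=-56) ⇒ UW; edges |U|=-1, |W|=2
  updated: d(G,UW)=13/2, d(H,UW)=9, d(LP,UW)=23/2
3. join G+H (d=2, Q=-71/2) ⇒ GH; edges |G|=-7/8, |H|=23/8
  updated: d(GH,LP)=9, d(GH,UW)=27/4
4. join GH+LP (d=9, Q=-109/4) ⇒ GHLP; edges |GH|=17/8, |LP|=55/8
  updated: d(GHLP,UW)=37/8
5. join GHLP+UW (d=37/8) ⇒ GHLPUW; edges |GHLP|=37/16, |UW|=37/16
final tree: (((G:-7/8,H:23/8):17/8,(L:19/4,P:1/4):55/8):37/16,(U:-1,W:2):37/16)
total length: 173/8

(((G:-7/8,H:23/8):17/8,(L:19/4,P:1/4):55/8):37/16,(U:-1,W:2):37/16)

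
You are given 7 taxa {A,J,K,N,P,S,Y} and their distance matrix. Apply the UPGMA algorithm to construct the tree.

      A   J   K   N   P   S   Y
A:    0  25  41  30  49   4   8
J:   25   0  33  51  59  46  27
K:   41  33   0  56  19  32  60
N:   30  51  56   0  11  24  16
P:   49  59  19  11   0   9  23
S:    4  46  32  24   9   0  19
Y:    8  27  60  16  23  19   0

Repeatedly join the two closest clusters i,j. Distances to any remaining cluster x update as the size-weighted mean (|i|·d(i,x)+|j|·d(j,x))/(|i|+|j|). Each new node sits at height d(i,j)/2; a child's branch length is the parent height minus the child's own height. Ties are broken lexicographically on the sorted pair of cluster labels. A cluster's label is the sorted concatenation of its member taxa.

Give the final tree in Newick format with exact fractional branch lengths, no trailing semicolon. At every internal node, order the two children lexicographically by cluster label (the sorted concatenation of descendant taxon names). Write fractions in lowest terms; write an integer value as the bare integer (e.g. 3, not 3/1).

((((A:2,S:2):19/4,Y:27/4):35/6,(N:11/2,P:11/2):85/12):493/60,(J:33/2,K:33/2):43/10)

step 1: merge (A,S) at d=4; branch lengths A→2, S→2; new cluster AS
  updated: d(AS,J)=71/2, d(AS,K)=73/2, d(AS,N)=27, d(AS,P)=29, d(AS,Y)=27/2
step 2: merge (N,P) at d=11; branch lengths N→11/2, P→11/2; new cluster NP
  updated: d(AS,NP)=28, d(J,NP)=55, d(K,NP)=75/2, d(NP,Y)=39/2
step 3: merge (AS,Y) at d=27/2; branch lengths AS→19/4, Y→27/4; new cluster ASY
  updated: d(ASY,J)=98/3, d(ASY,K)=133/3, d(ASY,NP)=151/6
step 4: merge (ASY,NP) at d=151/6; branch lengths ASY→35/6, NP→85/12; new cluster ANPSY
  updated: d(ANPSY,J)=208/5, d(ANPSY,K)=208/5
step 5: merge (J,K) at d=33; branch lengths J→33/2, K→33/2; new cluster JK
  updated: d(ANPSY,JK)=208/5
step 6: merge (ANPSY,JK) at d=208/5; branch lengths ANPSY→493/60, JK→43/10; new cluster AJKNPSY
final tree: ((((A:2,S:2):19/4,Y:27/4):35/6,(N:11/2,P:11/2):85/12):493/60,(J:33/2,K:33/2):43/10)
total length: 1274/15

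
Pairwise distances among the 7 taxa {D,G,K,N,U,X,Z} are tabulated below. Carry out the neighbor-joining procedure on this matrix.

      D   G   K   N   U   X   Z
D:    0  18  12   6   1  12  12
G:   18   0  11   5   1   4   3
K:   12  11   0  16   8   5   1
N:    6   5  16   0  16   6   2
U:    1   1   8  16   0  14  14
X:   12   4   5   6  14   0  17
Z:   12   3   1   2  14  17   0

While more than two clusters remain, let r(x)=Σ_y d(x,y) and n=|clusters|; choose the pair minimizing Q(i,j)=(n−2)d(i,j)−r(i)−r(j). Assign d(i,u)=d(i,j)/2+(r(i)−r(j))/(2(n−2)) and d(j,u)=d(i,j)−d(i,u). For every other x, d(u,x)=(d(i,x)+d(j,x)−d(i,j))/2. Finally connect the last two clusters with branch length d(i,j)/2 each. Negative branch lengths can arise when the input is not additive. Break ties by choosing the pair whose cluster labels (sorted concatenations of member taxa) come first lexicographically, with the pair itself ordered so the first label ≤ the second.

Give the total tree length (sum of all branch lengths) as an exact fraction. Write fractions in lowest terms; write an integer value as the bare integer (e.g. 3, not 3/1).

1. join D+U (d=1, Q=-110) ⇒ DU; edges |D|=6/5, |U|=-1/5
  updated: d(DU,G)=9, d(DU,K)=19/2, d(DU,N)=21/2, d(DU,X)=25/2, d(DU,Z)=25/2
2. join K+Z (d=1, Q=-74) ⇒ KZ; edges |K|=11/8, |Z|=-3/8
  updated: d(DU,KZ)=21/2, d(G,KZ)=13/2, d(KZ,N)=17/2, d(KZ,X)=21/2
3. join DU+KZ (d=21/2, Q=-47) ⇒ DKUZ; edges |DU|=19/3, |KZ|=25/6
  updated: d(DKUZ,G)=5/2, d(DKUZ,N)=17/4, d(DKUZ,X)=25/4
4. join DKUZ+N (d=17/4, Q=-79/4) ⇒ DKNUZ; edges |DKUZ|=25/16, |N|=43/16
  updated: d(DKNUZ,G)=13/8, d(DKNUZ,X)=4
5. join DKNUZ+G (d=13/8, Q=-77/8) ⇒ DGKNUZ; edges |DKNUZ|=13/16, |G|=13/16
  updated: d(DGKNUZ,X)=51/16
6. join DGKNUZ+X (d=51/16) ⇒ DGKNUXZ; edges |DGKNUZ|=51/32, |X|=51/32
final tree: (((((D:6/5,U:-1/5):19/3,(K:11/8,Z:-3/8):25/6):25/16,N:43/16):13/16,G:13/16):51/32,X:51/32)
total length: 345/16

345/16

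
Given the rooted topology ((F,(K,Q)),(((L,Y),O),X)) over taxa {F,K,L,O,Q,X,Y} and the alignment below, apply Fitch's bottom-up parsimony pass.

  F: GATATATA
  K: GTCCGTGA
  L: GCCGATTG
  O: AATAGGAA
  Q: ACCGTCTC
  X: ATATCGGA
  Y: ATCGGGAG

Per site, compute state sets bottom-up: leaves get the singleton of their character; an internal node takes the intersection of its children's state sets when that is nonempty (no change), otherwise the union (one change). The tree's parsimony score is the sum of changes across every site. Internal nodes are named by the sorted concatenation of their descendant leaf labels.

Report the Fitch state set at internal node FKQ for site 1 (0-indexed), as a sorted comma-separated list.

A,C,T

[col 0] KQ: children K:{G}, Q:{A} ∪→ {A,G}; cost 1
[col 0] FKQ: children F:{G}, KQ:{A,G} ∩→ {G}; cost 0
[col 0] LY: children L:{G}, Y:{A} ∪→ {A,G}; cost 1
[col 0] LOY: children LY:{A,G}, O:{A} ∩→ {A}; cost 0
[col 0] LOXY: children LOY:{A}, X:{A} ∩→ {A}; cost 0
[col 0] FKLOQXY: children FKQ:{G}, LOXY:{A} ∪→ {A,G}; cost 1
[col 1] KQ: children K:{T}, Q:{C} ∪→ {C,T}; cost 1
[col 1] FKQ: children F:{A}, KQ:{C,T} ∪→ {A,C,T}; cost 1
[col 1] LY: children L:{C}, Y:{T} ∪→ {C,T}; cost 1
[col 1] LOY: children LY:{C,T}, O:{A} ∪→ {A,C,T}; cost 1
[col 1] LOXY: children LOY:{A,C,T}, X:{T} ∩→ {T}; cost 0
[col 1] FKLOQXY: children FKQ:{A,C,T}, LOXY:{T} ∩→ {T}; cost 0
[col 2] KQ: children K:{C}, Q:{C} ∩→ {C}; cost 0
[col 2] FKQ: children F:{T}, KQ:{C} ∪→ {C,T}; cost 1
[col 2] LY: children L:{C}, Y:{C} ∩→ {C}; cost 0
[col 2] LOY: children LY:{C}, O:{T} ∪→ {C,T}; cost 1
[col 2] LOXY: children LOY:{C,T}, X:{A} ∪→ {A,C,T}; cost 1
[col 2] FKLOQXY: children FKQ:{C,T}, LOXY:{A,C,T} ∩→ {C,T}; cost 0
[col 3] KQ: children K:{C}, Q:{G} ∪→ {C,G}; cost 1
[col 3] FKQ: children F:{A}, KQ:{C,G} ∪→ {A,C,G}; cost 1
[col 3] LY: children L:{G}, Y:{G} ∩→ {G}; cost 0
[col 3] LOY: children LY:{G}, O:{A} ∪→ {A,G}; cost 1
[col 3] LOXY: children LOY:{A,G}, X:{T} ∪→ {A,G,T}; cost 1
[col 3] FKLOQXY: children FKQ:{A,C,G}, LOXY:{A,G,T} ∩→ {A,G}; cost 0
[col 4] KQ: children K:{G}, Q:{T} ∪→ {G,T}; cost 1
[col 4] FKQ: children F:{T}, KQ:{G,T} ∩→ {T}; cost 0
[col 4] LY: children L:{A}, Y:{G} ∪→ {A,G}; cost 1
[col 4] LOY: children LY:{A,G}, O:{G} ∩→ {G}; cost 0
[col 4] LOXY: children LOY:{G}, X:{C} ∪→ {C,G}; cost 1
[col 4] FKLOQXY: children FKQ:{T}, LOXY:{C,G} ∪→ {C,G,T}; cost 1
[col 5] KQ: children K:{T}, Q:{C} ∪→ {C,T}; cost 1
[col 5] FKQ: children F:{A}, KQ:{C,T} ∪→ {A,C,T}; cost 1
[col 5] LY: children L:{T}, Y:{G} ∪→ {G,T}; cost 1
[col 5] LOY: children LY:{G,T}, O:{G} ∩→ {G}; cost 0
[col 5] LOXY: children LOY:{G}, X:{G} ∩→ {G}; cost 0
[col 5] FKLOQXY: children FKQ:{A,C,T}, LOXY:{G} ∪→ {A,C,G,T}; cost 1
[col 6] KQ: children K:{G}, Q:{T} ∪→ {G,T}; cost 1
[col 6] FKQ: children F:{T}, KQ:{G,T} ∩→ {T}; cost 0
[col 6] LY: children L:{T}, Y:{A} ∪→ {A,T}; cost 1
[col 6] LOY: children LY:{A,T}, O:{A} ∩→ {A}; cost 0
[col 6] LOXY: children LOY:{A}, X:{G} ∪→ {A,G}; cost 1
[col 6] FKLOQXY: children FKQ:{T}, LOXY:{A,G} ∪→ {A,G,T}; cost 1
[col 7] KQ: children K:{A}, Q:{C} ∪→ {A,C}; cost 1
[col 7] FKQ: children F:{A}, KQ:{A,C} ∩→ {A}; cost 0
[col 7] LY: children L:{G}, Y:{G} ∩→ {G}; cost 0
[col 7] LOY: children LY:{G}, O:{A} ∪→ {A,G}; cost 1
[col 7] LOXY: children LOY:{A,G}, X:{A} ∩→ {A}; cost 0
[col 7] FKLOQXY: children FKQ:{A}, LOXY:{A} ∩→ {A}; cost 0
per-site changes: [3, 4, 3, 4, 4, 4, 4, 2]; total = 28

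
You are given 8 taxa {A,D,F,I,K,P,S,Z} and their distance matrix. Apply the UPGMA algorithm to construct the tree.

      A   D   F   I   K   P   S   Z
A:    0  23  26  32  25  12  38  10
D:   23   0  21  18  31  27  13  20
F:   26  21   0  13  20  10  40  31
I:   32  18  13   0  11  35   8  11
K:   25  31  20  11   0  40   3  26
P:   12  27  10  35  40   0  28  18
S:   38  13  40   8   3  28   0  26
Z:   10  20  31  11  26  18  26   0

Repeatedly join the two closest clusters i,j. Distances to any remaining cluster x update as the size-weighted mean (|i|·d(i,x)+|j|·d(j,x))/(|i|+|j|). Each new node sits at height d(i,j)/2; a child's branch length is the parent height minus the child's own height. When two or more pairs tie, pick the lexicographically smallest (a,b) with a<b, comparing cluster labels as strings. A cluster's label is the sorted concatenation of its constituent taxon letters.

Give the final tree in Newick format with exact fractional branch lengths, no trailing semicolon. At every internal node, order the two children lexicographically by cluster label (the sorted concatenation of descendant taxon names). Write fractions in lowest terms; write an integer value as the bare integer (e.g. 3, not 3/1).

(((A:5,Z:5):47/8,(F:5,P:5):47/8):77/32,(D:31/3,(I:19/4,(K:3/2,S:3/2):13/4):67/12):283/96)

1. join K+S (d=3) ⇒ KS; edges |K|=3/2, |S|=3/2
  updated: d(A,KS)=63/2, d(D,KS)=22, d(F,KS)=30, d(I,KS)=19/2, d(KS,P)=34, d(KS,Z)=26
2. join I+KS (d=19/2) ⇒ IKS; edges |I|=19/4, |KS|=13/4
  updated: d(A,IKS)=95/3, d(D,IKS)=62/3, d(F,IKS)=73/3, d(IKS,P)=103/3, d(IKS,Z)=21
3. join A+Z (d=10) ⇒ AZ; edges |A|=5, |Z|=5
  updated: d(AZ,D)=43/2, d(AZ,F)=57/2, d(AZ,IKS)=79/3, d(AZ,P)=15
4. join F+P (d=10) ⇒ FP; edges |F|=5, |P|=5
  updated: d(AZ,FP)=87/4, d(D,FP)=24, d(FP,IKS)=88/3
5. join D+IKS (d=62/3) ⇒ DIKS; edges |D|=31/3, |IKS|=67/12
  updated: d(AZ,DIKS)=201/8, d(DIKS,FP)=28
6. join AZ+FP (d=87/4) ⇒ AFPZ; edges |AZ|=47/8, |FP|=47/8
  updated: d(AFPZ,DIKS)=425/16
7. join AFPZ+DIKS (d=425/16) ⇒ ADFIKPSZ; edges |AFPZ|=77/32, |DIKS|=283/96
final tree: (((A:5,Z:5):47/8,(F:5,P:5):47/8):77/32,(D:31/3,(I:19/4,(K:3/2,S:3/2):13/4):67/12):283/96)
total length: 3073/48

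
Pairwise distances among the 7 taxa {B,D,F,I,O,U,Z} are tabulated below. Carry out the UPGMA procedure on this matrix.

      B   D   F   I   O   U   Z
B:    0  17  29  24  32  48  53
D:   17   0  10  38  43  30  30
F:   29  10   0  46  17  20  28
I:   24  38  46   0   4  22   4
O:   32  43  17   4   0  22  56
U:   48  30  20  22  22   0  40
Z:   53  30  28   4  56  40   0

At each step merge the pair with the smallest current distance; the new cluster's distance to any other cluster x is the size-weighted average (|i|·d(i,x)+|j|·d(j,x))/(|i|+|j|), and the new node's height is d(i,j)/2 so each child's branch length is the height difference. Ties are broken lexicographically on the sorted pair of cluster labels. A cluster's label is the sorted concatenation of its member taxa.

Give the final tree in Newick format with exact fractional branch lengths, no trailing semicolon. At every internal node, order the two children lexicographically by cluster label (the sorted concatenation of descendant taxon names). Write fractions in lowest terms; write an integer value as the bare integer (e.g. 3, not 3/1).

1. join I+O (d=4) ⇒ IO; edges |I|=2, |O|=2
  updated: d(B,IO)=28, d(D,IO)=81/2, d(F,IO)=63/2, d(IO,U)=22, d(IO,Z)=30
2. join D+F (d=10) ⇒ DF; edges |D|=5, |F|=5
  updated: d(B,DF)=23, d(DF,IO)=36, d(DF,U)=25, d(DF,Z)=29
3. join IO+U (d=22) ⇒ IOU; edges |IO|=9, |U|=11
  updated: d(B,IOU)=104/3, d(DF,IOU)=97/3, d(IOU,Z)=100/3
4. join B+DF (d=23) ⇒ BDF; edges |B|=23/2, |DF|=13/2
  updated: d(BDF,IOU)=298/9, d(BDF,Z)=37
5. join BDF+IOU (d=298/9) ⇒ BDFIOU; edges |BDF|=91/18, |IOU|=50/9
  updated: d(BDFIOU,Z)=211/6
6. join BDFIOU+Z (d=211/6) ⇒ BDFIOUZ; edges |BDFIOU|=37/36, |Z|=211/12
final tree: (((B:23/2,(D:5,F:5):13/2):91/18,((I:2,O:2):9,U:11):50/9):37/36,Z:211/12)
total length: 731/9

(((B:23/2,(D:5,F:5):13/2):91/18,((I:2,O:2):9,U:11):50/9):37/36,Z:211/12)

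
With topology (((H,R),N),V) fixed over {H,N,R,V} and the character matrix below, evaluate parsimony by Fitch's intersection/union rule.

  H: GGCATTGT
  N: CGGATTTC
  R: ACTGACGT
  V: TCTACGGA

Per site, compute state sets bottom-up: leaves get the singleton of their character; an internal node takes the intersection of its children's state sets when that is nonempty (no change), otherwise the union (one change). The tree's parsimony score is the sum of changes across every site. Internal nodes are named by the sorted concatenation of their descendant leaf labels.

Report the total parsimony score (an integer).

15

HR@0: {G} ∪ {A} = {A,G} (union, +1)
HNR@0: {A,G} ∪ {C} = {A,C,G} (union, +1)
HNRV@0: {A,C,G} ∪ {T} = {A,C,G,T} (union, +1)
HR@1: {G} ∪ {C} = {C,G} (union, +1)
HNR@1: {C,G} ∩ {G} = {G} (intersection, +0)
HNRV@1: {G} ∪ {C} = {C,G} (union, +1)
HR@2: {C} ∪ {T} = {C,T} (union, +1)
HNR@2: {C,T} ∪ {G} = {C,G,T} (union, +1)
HNRV@2: {C,G,T} ∩ {T} = {T} (intersection, +0)
HR@3: {A} ∪ {G} = {A,G} (union, +1)
HNR@3: {A,G} ∩ {A} = {A} (intersection, +0)
HNRV@3: {A} ∩ {A} = {A} (intersection, +0)
HR@4: {T} ∪ {A} = {A,T} (union, +1)
HNR@4: {A,T} ∩ {T} = {T} (intersection, +0)
HNRV@4: {T} ∪ {C} = {C,T} (union, +1)
HR@5: {T} ∪ {C} = {C,T} (union, +1)
HNR@5: {C,T} ∩ {T} = {T} (intersection, +0)
HNRV@5: {T} ∪ {G} = {G,T} (union, +1)
HR@6: {G} ∩ {G} = {G} (intersection, +0)
HNR@6: {G} ∪ {T} = {G,T} (union, +1)
HNRV@6: {G,T} ∩ {G} = {G} (intersection, +0)
HR@7: {T} ∩ {T} = {T} (intersection, +0)
HNR@7: {T} ∪ {C} = {C,T} (union, +1)
HNRV@7: {C,T} ∪ {A} = {A,C,T} (union, +1)
per-site changes: [3, 2, 2, 1, 2, 2, 1, 2]; total = 15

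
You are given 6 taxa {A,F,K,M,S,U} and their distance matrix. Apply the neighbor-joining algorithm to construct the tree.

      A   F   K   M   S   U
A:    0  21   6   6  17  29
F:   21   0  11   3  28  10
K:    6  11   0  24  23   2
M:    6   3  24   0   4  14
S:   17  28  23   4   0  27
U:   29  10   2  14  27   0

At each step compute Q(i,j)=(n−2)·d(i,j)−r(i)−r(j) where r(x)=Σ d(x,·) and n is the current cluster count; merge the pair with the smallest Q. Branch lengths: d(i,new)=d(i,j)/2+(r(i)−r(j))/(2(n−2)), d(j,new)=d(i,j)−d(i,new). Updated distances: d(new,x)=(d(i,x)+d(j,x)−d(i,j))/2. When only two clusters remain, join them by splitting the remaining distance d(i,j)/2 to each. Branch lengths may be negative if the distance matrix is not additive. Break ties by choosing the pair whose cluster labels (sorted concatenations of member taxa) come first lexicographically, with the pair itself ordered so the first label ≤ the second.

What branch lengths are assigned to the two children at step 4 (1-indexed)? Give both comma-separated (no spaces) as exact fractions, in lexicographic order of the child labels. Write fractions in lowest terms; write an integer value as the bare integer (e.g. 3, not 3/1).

1. join K+U (d=2, Q=-140) ⇒ KU; edges |K|=-1, |U|=3
  updated: d(A,KU)=33/2, d(F,KU)=19/2, d(KU,M)=18, d(KU,S)=24
2. join F+KU (d=19/2, Q=-101) ⇒ FKU; edges |F|=11/3, |KU|=35/6
  updated: d(A,FKU)=14, d(FKU,M)=23/4, d(FKU,S)=85/4
3. join A+FKU (d=14, Q=-50) ⇒ AFKU; edges |A|=6, |FKU|=8
  updated: d(AFKU,M)=-9/8, d(AFKU,S)=97/8
4. join AFKU+M (d=-9/8, Q=-15) ⇒ AFKMU; edges |AFKU|=7/2, |M|=-37/8
  updated: d(AFKMU,S)=69/8
5. join AFKMU+S (d=69/8) ⇒ AFKMSU; edges |AFKMU|=69/16, |S|=69/16
final tree: (((A:6,(F:11/3,(K:-1,U:3):35/6):8):7/2,M:-37/8):69/16,S:69/16)
total length: 33

7/2,-37/8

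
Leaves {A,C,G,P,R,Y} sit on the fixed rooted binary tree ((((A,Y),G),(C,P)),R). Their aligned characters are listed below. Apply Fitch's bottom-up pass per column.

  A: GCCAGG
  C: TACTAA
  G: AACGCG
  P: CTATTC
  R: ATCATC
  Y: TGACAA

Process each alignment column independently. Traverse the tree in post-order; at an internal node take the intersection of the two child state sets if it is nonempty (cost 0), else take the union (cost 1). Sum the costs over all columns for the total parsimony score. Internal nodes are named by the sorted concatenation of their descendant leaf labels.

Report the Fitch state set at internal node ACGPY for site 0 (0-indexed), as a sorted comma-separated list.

site 0, node AY: A={G} ∪ Y={T} → {G,T} (+1)
site 0, node AGY: AY={G,T} ∪ G={A} → {A,G,T} (+1)
site 0, node CP: C={T} ∪ P={C} → {C,T} (+1)
site 0, node ACGPY: AGY={A,G,T} ∩ CP={C,T} → {T} (+0)
site 0, node ACGPRY: ACGPY={T} ∪ R={A} → {A,T} (+1)
site 1, node AY: A={C} ∪ Y={G} → {C,G} (+1)
site 1, node AGY: AY={C,G} ∪ G={A} → {A,C,G} (+1)
site 1, node CP: C={A} ∪ P={T} → {A,T} (+1)
site 1, node ACGPY: AGY={A,C,G} ∩ CP={A,T} → {A} (+0)
site 1, node ACGPRY: ACGPY={A} ∪ R={T} → {A,T} (+1)
site 2, node AY: A={C} ∪ Y={A} → {A,C} (+1)
site 2, node AGY: AY={A,C} ∩ G={C} → {C} (+0)
site 2, node CP: C={C} ∪ P={A} → {A,C} (+1)
site 2, node ACGPY: AGY={C} ∩ CP={A,C} → {C} (+0)
site 2, node ACGPRY: ACGPY={C} ∩ R={C} → {C} (+0)
site 3, node AY: A={A} ∪ Y={C} → {A,C} (+1)
site 3, node AGY: AY={A,C} ∪ G={G} → {A,C,G} (+1)
site 3, node CP: C={T} ∩ P={T} → {T} (+0)
site 3, node ACGPY: AGY={A,C,G} ∪ CP={T} → {A,C,G,T} (+1)
site 3, node ACGPRY: ACGPY={A,C,G,T} ∩ R={A} → {A} (+0)
site 4, node AY: A={G} ∪ Y={A} → {A,G} (+1)
site 4, node AGY: AY={A,G} ∪ G={C} → {A,C,G} (+1)
site 4, node CP: C={A} ∪ P={T} → {A,T} (+1)
site 4, node ACGPY: AGY={A,C,G} ∩ CP={A,T} → {A} (+0)
site 4, node ACGPRY: ACGPY={A} ∪ R={T} → {A,T} (+1)
site 5, node AY: A={G} ∪ Y={A} → {A,G} (+1)
site 5, node AGY: AY={A,G} ∩ G={G} → {G} (+0)
site 5, node CP: C={A} ∪ P={C} → {A,C} (+1)
site 5, node ACGPY: AGY={G} ∪ CP={A,C} → {A,C,G} (+1)
site 5, node ACGPRY: ACGPY={A,C,G} ∩ R={C} → {C} (+0)
per-site changes: [4, 4, 2, 3, 4, 3]; total = 20

T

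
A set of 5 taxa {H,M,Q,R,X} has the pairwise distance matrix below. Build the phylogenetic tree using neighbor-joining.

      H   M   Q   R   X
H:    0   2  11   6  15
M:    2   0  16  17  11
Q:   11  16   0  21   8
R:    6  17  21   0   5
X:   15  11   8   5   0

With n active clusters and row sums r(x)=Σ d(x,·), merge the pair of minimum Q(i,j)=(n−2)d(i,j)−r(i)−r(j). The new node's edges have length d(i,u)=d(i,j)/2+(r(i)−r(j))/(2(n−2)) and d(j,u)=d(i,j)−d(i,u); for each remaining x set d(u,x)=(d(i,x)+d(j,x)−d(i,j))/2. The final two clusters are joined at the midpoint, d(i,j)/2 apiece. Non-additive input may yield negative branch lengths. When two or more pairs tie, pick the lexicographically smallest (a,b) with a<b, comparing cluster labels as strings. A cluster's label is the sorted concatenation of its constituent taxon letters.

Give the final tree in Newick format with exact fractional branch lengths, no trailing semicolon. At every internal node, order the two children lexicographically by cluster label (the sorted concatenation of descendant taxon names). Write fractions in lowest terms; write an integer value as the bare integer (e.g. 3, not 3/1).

step 1: merge (H,M) at d=2, Q=-74; branch lengths H→-1, M→3; new cluster HM
  updated: d(HM,Q)=25/2, d(HM,R)=21/2, d(HM,X)=12
step 2: merge (HM,Q) at d=25/2, Q=-103/2; branch lengths HM→37/8, Q→63/8; new cluster HMQ
  updated: d(HMQ,R)=19/2, d(HMQ,X)=15/4
step 3: merge (HMQ,R) at d=19/2, Q=-73/4; branch lengths HMQ→33/8, R→43/8; new cluster HMQR
  updated: d(HMQR,X)=-3/8
step 4: merge (HMQR,X) at d=-3/8; branch lengths HMQR→-3/16, X→-3/16; new cluster HMQRX
final tree: ((((H:-1,M:3):37/8,Q:63/8):33/8,R:43/8):-3/16,X:-3/16)
total length: 189/8

((((H:-1,M:3):37/8,Q:63/8):33/8,R:43/8):-3/16,X:-3/16)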